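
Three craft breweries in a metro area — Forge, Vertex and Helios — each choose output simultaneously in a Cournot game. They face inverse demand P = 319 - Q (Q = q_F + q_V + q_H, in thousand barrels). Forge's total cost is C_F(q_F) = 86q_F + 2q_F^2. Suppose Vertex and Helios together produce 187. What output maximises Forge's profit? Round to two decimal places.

With rivals' combined output fixed at 187, Forge's profit is π_F = (319 - 187 - q_F)q_F - (86q_F + 2q_F²) = (132 - q_F)q_F - (86q_F + 2q_F²).
∂π_F/∂q_F = 46 - 6q_F = 0, so q_F = 23/3.

7.67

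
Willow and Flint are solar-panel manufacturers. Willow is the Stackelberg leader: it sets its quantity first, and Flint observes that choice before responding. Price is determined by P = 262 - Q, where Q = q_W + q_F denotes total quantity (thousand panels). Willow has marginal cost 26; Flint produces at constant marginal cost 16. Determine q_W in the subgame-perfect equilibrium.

The follower Flint best-responds to any q_W: π_F = (262 - Q)q_F - 16q_F.
Follower FOC: 246 - q_W - 2q_F = 0, so q_F(q_W) = (246 - q_W)/2.
The leader anticipates this reaction. Substituting into P = 262 - Q gives P = 139 - (1/2)q_W, so π_W = (139 - (1/2)q_W)q_W - 26q_W.
Maximising: ∂π_W/∂q_W = 113 - q_W = 0, giving q_W = 113.
Then q_F = (246 - 113)/2 = 133/2.

113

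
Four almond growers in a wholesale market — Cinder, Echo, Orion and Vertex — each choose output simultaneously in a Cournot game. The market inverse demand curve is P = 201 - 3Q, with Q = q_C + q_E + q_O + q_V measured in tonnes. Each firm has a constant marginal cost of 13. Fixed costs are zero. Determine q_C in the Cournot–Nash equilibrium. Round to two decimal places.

A representative firm's profit is π_i = q_i(201 - 3Q) - 13q_i.
First-order condition (treating rivals' output as given): 188 - 6q_i - 3·Σ_{j≠i} q_j = 0.
With identical firms every q_j equals q_i, so Σ_{j≠i} q_j = 3q_i and 188 = 15q_i, giving q_i = 188/15.

12.53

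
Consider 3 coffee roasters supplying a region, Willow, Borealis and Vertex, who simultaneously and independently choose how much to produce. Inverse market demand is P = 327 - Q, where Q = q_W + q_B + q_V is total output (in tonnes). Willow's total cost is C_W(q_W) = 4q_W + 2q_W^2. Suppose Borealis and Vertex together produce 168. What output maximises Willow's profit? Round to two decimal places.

With rivals' combined output fixed at 168, Willow's profit is π_W = (327 - 168 - q_W)q_W - (4q_W + 2q_W²) = (159 - q_W)q_W - (4q_W + 2q_W²).
∂π_W/∂q_W = 155 - 6q_W = 0, so q_W = 155/6.

25.83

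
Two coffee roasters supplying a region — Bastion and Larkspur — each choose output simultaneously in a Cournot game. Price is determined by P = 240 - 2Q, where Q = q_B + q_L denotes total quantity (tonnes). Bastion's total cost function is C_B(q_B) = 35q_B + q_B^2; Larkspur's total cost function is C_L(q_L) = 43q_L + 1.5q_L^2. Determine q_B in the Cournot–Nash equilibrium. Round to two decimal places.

Bastion's profit: π_B = (240 - 2Q)q_B - (35q_B + q_B²). Setting ∂π_B/∂q_B = 0: 205 - 6q_B - 2(q_L) = 0.
Larkspur's profit: π_L = (240 - 2Q)q_L - (43q_L + (3/2)q_L²). Setting ∂π_L/∂q_L = 0: 197 - 7q_L - 2(q_B) = 0.
Best responses: q_B = (205 - 2q_L)/6, q_L = (197 - 2q_B)/7.
Solving the pair: q_B = 1041/38, q_L = 386/19.

27.39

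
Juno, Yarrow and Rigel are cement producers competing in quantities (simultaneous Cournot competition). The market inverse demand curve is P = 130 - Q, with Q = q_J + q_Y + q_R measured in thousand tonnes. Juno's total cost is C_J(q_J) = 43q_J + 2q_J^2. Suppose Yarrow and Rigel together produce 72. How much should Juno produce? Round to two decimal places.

2.50

With rivals' combined output fixed at 72, Juno's profit is π_J = (130 - 72 - q_J)q_J - (43q_J + 2q_J²) = (58 - q_J)q_J - (43q_J + 2q_J²).
∂π_J/∂q_J = 15 - 6q_J = 0, so q_J = 5/2.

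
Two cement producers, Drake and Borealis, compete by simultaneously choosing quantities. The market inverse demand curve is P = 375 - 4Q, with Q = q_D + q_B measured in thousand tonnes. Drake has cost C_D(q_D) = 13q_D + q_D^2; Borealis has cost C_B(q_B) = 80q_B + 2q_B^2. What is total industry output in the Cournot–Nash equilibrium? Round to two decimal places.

44.87

Drake's profit: π_D = (375 - 4Q)q_D - (13q_D + q_D²). Setting ∂π_D/∂q_D = 0: 362 - 10q_D - 4(q_B) = 0.
Borealis's first-order condition: 295 - 12q_B - 4(q_D) = 0.
So q_D = (362 - 4q_B)/10 and q_B = (295 - 4q_D)/12.
Substituting one into the other gives q_D = 791/26 and q_B = 751/52.
Total output Q = 791/26 + 751/52 = 44.8654.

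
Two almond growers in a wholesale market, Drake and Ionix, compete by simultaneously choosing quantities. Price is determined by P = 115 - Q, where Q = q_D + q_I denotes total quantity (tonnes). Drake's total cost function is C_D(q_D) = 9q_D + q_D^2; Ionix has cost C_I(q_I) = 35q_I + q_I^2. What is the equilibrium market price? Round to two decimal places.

77.80

Drake's profit: π_D = (115 - Q)q_D - (9q_D + q_D²). Setting ∂π_D/∂q_D = 0: 106 - 4q_D - (q_I) = 0.
Ionix's profit: π_I = (115 - Q)q_I - (35q_I + q_I²). Setting ∂π_I/∂q_I = 0: 80 - 4q_I - (q_D) = 0.
So q_D = (106 - q_I)/4 and q_I = (80 - q_D)/4.
Solving the pair: q_D = 344/15, q_I = 214/15.
Total output Q = 186/5, so price P = 115 - 186/5 = 389/5.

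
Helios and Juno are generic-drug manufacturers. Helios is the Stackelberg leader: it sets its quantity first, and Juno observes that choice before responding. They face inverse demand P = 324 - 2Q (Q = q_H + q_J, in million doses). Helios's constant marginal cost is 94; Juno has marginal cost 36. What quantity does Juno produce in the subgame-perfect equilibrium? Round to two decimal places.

50.50

Solve by backward induction. Given q_H, the follower Juno maximises π_J = (324 - 2q_H - 2q_J)q_J - 36q_J.
Setting the follower's marginal profit to zero, 288 - 2q_H - 4q_J = 0, i.e. q_J = (288 - 2q_H)/4.
The leader anticipates this reaction. Substituting into P = 324 - 2Q gives P = 180 - q_H, so π_H = (180 - q_H)q_H - 94q_H.
Leader FOC: 86 - 2q_H = 0, so q_H = 43.
Then q_J = (288 - 2·43)/4 = 101/2.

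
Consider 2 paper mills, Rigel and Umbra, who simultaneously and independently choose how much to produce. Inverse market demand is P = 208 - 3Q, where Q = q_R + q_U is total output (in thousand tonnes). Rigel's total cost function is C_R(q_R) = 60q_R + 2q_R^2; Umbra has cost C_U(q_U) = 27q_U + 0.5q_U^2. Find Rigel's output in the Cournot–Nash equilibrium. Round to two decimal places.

Rigel's profit: π_R = (208 - 3Q)q_R - (60q_R + 2q_R²). Setting ∂π_R/∂q_R = 0: 148 - 10q_R - 3(q_U) = 0.
Umbra's profit: π_U = (208 - 3Q)q_U - (27q_U + (1/2)q_U²). Setting ∂π_U/∂q_U = 0: 181 - 7q_U - 3(q_R) = 0.
Rearranging gives the reaction functions q_R = (148 - 3q_U)/10 and q_U = (181 - 3q_R)/7.
Solving the pair: q_R = 493/61, q_U = 1366/61.

8.08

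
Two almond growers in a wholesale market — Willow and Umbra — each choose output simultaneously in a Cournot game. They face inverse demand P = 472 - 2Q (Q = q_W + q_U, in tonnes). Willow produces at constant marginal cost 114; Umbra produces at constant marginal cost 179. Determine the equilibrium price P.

255

Willow's profit: π_W = (472 - 2Q)q_W - (114q_W). Setting ∂π_W/∂q_W = 0: 358 - 4q_W - 2(q_U) = 0.
Umbra's profit: π_U = (472 - 2Q)q_U - (179q_U). Setting ∂π_U/∂q_U = 0: 293 - 4q_U - 2(q_W) = 0.
So q_W = (358 - 2q_U)/4 and q_U = (293 - 2q_W)/4.
Solving the pair: q_W = 141/2, q_U = 38.
Total output Q = 217/2, so price P = 472 - 2·(217/2) = 255.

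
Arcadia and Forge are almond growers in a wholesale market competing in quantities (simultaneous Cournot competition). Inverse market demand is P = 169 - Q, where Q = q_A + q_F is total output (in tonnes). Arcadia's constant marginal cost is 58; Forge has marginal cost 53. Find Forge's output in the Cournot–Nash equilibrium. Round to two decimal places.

Arcadia's profit: π_A = (169 - Q)q_A - (58q_A). Setting ∂π_A/∂q_A = 0: 111 - 2q_A - (q_F) = 0.
Forge's profit: π_F = (169 - Q)q_F - (53q_F). Setting ∂π_F/∂q_F = 0: 116 - 2q_F - (q_A) = 0.
Rearranging gives the reaction functions q_A = (111 - q_F)/2 and q_F = (116 - q_A)/2.
Substituting one into the other gives q_A = 106/3 and q_F = 121/3.

40.33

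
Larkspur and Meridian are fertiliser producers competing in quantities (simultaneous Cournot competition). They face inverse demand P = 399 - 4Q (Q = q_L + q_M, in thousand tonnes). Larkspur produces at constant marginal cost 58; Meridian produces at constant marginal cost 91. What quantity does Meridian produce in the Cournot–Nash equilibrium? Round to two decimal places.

22.92

Larkspur's profit: π_L = (399 - 4Q)q_L - (58q_L). Setting ∂π_L/∂q_L = 0: 341 - 8q_L - 4(q_M) = 0.
Meridian's first-order condition: 308 - 8q_M - 4(q_L) = 0.
Best responses: q_L = (341 - 4q_M)/8, q_M = (308 - 4q_L)/8.
Solving the pair: q_L = 187/6, q_M = 275/12.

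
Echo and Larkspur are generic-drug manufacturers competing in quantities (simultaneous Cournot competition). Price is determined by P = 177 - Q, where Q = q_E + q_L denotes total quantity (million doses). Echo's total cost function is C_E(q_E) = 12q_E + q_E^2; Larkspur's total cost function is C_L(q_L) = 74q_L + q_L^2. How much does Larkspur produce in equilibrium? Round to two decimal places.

Echo's profit: π_E = (177 - Q)q_E - (12q_E + q_E²). Setting ∂π_E/∂q_E = 0: 165 - 4q_E - (q_L) = 0.
Larkspur's profit: π_L = (177 - Q)q_L - (74q_L + q_L²). Setting ∂π_L/∂q_L = 0: 103 - 4q_L - (q_E) = 0.
So q_E = (165 - q_L)/4 and q_L = (103 - q_E)/4.
Substituting one into the other gives q_E = 557/15 and q_L = 247/15.

16.47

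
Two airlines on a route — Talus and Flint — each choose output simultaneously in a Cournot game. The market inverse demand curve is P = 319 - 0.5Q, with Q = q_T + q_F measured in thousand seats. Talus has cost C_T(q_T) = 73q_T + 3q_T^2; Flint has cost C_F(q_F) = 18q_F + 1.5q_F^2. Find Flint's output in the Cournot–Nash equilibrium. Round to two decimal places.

Talus's profit: π_T = (319 - 0.5Q)q_T - (73q_T + 3q_T²). Setting ∂π_T/∂q_T = 0: 246 - 7q_T - (1/2)(q_F) = 0.
Flint's profit: π_F = (319 - 0.5Q)q_F - (18q_F + (3/2)q_F²). Setting ∂π_F/∂q_F = 0: 301 - 4q_F - (1/2)(q_T) = 0.
Best responses: q_T = (246 - (1/2)q_F)/7, q_F = (301 - (1/2)q_T)/4.
Substituting one into the other gives q_T = 30.0360 and q_F = 71.4955.

71.50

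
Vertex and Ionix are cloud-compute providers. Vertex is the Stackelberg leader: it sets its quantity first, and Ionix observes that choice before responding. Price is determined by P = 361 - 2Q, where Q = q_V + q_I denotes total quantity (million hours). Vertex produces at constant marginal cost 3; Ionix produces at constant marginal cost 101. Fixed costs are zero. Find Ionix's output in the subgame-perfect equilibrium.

8

The follower Ionix best-responds to any q_V: π_I = (361 - 2Q)q_I - 101q_I.
∂π_I/∂q_I = 260 - 2q_V - 4q_I = 0 gives the reaction function q_I = (260 - 2q_V)/4.
Vertex substitutes q_I(q_V) into its own profit: π_V = q_V(361 - 2q_V - (260 - 2q_V)/2) - 3q_V = (231 - q_V)q_V - 3q_V.
The leader's first-order condition 228 - 2q_V = 0 yields q_V = 114.
Then q_I = (260 - 2·114)/4 = 8.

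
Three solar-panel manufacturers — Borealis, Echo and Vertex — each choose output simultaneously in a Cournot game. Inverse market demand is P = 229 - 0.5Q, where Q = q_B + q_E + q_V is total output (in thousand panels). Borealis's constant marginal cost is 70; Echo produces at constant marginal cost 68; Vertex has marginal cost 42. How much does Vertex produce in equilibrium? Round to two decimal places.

Borealis's profit: π_B = (229 - 0.5Q)q_B - (70q_B). Setting ∂π_B/∂q_B = 0: 159 - q_B - (1/2)(q_E + q_V) = 0.
Echo's first-order condition: 161 - q_E - (1/2)(q_B + q_V) = 0.
Vertex's profit: π_V = (229 - 0.5Q)q_V - (42q_V). Setting ∂π_V/∂q_V = 0: 187 - q_V - (1/2)(q_B + q_E) = 0.
Summing all 3 equations gives 507 − 2Q = 0, hence Q = 507/2.
Back-substituting: q_B = (159 − 507/4)/(1/2) = 129/2, q_E = (161 − 507/4)/(1/2) = 137/2, q_V = (187 − 507/4)/(1/2) = 241/2.

120.50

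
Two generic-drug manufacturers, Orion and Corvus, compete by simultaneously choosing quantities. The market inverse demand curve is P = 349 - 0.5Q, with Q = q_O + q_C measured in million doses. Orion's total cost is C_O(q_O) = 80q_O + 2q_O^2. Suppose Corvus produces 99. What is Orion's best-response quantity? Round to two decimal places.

With the rival's output fixed at 99, Orion's profit is π_O = (349 - (1/2)·99 - (1/2)q_O)q_O - (80q_O + 2q_O²) = (599/2 - (1/2)q_O)q_O - (80q_O + 2q_O²).
∂π_O/∂q_O = 439/2 - 5q_O = 0, so q_O = 439/10.

43.90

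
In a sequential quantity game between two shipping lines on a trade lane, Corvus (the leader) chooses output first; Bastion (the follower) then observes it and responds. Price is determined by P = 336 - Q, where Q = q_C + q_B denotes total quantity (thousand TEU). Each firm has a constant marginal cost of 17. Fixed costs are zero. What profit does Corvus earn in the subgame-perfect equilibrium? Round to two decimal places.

12720.13

Solve by backward induction. Given q_C, the follower Bastion maximises π_B = (336 - q_C - q_B)q_B - 17q_B.
Follower FOC: 319 - q_C - 2q_B = 0, so q_B(q_C) = (319 - q_C)/2.
Corvus substitutes q_B(q_C) into its own profit: π_C = q_C(336 - q_C - (319 - q_C)/2) - 17q_C = (353/2 - (1/2)q_C)q_C - 17q_C.
Leader FOC: 319/2 - q_C = 0, so q_C = 319/2.
Then q_B = (319 - 319/2)/2 = 319/4.
Price P = 336 - 957/4 = 387/4.
Corvus's profit: (387/4 - 17)·(319/2) = 12720.1250.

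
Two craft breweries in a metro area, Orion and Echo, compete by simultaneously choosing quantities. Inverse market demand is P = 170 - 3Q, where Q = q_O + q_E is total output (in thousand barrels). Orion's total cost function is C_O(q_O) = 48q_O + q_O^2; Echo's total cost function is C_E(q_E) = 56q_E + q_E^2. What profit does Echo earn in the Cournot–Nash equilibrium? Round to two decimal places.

394.20

Orion's profit: π_O = (170 - 3Q)q_O - (48q_O + q_O²). Setting ∂π_O/∂q_O = 0: 122 - 8q_O - 3(q_E) = 0.
Echo's first-order condition: 114 - 8q_E - 3(q_O) = 0.
Rearranging gives the reaction functions q_O = (122 - 3q_E)/8 and q_E = (114 - 3q_O)/8.
Solving the pair: q_O = 634/55, q_E = 546/55.
Price P = 170 - 3·(236/11) = 1162/11.
Echo's profit: (1162/11)·(546/55) - 56·(546/55) - (546/55)² = 394.2030.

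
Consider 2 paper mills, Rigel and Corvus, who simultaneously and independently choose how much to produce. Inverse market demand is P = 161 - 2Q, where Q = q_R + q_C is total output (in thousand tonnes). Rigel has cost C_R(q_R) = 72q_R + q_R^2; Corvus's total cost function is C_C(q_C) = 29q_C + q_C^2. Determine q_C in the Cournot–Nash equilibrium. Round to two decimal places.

19.19

Rigel's profit: π_R = (161 - 2Q)q_R - (72q_R + q_R²). Setting ∂π_R/∂q_R = 0: 89 - 6q_R - 2(q_C) = 0.
Corvus's profit: π_C = (161 - 2Q)q_C - (29q_C + q_C²). Setting ∂π_C/∂q_C = 0: 132 - 6q_C - 2(q_R) = 0.
So q_R = (89 - 2q_C)/6 and q_C = (132 - 2q_R)/6.
Substituting one into the other gives q_R = 135/16 and q_C = 307/16.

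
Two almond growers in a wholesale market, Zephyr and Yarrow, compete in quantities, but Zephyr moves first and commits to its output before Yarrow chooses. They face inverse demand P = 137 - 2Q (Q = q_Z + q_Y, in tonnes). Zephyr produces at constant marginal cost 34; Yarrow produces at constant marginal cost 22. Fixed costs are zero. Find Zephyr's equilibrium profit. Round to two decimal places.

517.56

Solve by backward induction. Given q_Z, the follower Yarrow maximises π_Y = (137 - 2q_Z - 2q_Y)q_Y - 22q_Y.
∂π_Y/∂q_Y = 115 - 2q_Z - 4q_Y = 0 gives the reaction function q_Y = (115 - 2q_Z)/4.
The leader anticipates this reaction. Substituting into P = 137 - 2Q gives P = 159/2 - q_Z, so π_Z = (159/2 - q_Z)q_Z - 34q_Z.
Leader FOC: 91/2 - 2q_Z = 0, so q_Z = 91/4.
Then q_Y = (115 - 2·(91/4))/4 = 139/8.
Price P = 137 - 2·(321/8) = 227/4.
Zephyr's profit: (227/4 - 34)·(91/4) = 517.5625.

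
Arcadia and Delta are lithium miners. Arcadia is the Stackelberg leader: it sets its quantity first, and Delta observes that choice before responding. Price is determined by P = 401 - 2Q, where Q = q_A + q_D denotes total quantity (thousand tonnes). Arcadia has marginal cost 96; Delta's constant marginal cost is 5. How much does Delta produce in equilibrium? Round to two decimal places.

72.25

The follower Delta best-responds to any q_A: π_D = (401 - 2Q)q_D - 5q_D.
Follower FOC: 396 - 2q_A - 4q_D = 0, so q_D(q_A) = (396 - 2q_A)/4.
The leader anticipates this reaction. Substituting into P = 401 - 2Q gives P = 203 - q_A, so π_A = (203 - q_A)q_A - 96q_A.
Maximising: ∂π_A/∂q_A = 107 - 2q_A = 0, giving q_A = 107/2.
Then q_D = (396 - 2·(107/2))/4 = 289/4.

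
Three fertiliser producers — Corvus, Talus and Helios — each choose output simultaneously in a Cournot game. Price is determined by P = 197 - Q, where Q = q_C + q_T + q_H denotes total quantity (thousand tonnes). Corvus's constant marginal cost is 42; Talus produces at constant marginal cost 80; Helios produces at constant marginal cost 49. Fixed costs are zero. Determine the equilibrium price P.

92

Corvus's profit: π_C = (197 - Q)q_C - (42q_C). Setting ∂π_C/∂q_C = 0: 155 - 2q_C - (q_T + q_H) = 0.
Talus's first-order condition: 117 - 2q_T - (q_C + q_H) = 0.
Helios's first-order condition: 148 - 2q_H - (q_C + q_T) = 0.
Adding the 3 first-order conditions: 420 − 4Q = 0, so Q = 105.
Back-substituting: q_C = (155 − 105) = 50, q_T = (117 − 105) = 12, q_H = (148 − 105) = 43.
Total output Q = 105, so price P = 197 - 105 = 92.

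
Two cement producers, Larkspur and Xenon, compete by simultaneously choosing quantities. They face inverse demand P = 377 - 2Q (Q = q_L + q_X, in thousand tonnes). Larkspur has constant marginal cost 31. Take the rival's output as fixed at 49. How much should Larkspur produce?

62

With the rival's output fixed at 49, Larkspur's profit is π_L = (377 - 2·49 - 2q_L)q_L - (31q_L) = (279 - 2q_L)q_L - (31q_L).
∂π_L/∂q_L = 248 - 4q_L = 0, so q_L = 62.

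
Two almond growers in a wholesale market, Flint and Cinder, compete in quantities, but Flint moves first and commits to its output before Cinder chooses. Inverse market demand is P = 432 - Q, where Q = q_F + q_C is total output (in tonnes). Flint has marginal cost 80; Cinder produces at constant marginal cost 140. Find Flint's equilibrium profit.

The follower Cinder best-responds to any q_F: π_C = (432 - Q)q_C - 140q_C.
∂π_C/∂q_C = 292 - q_F - 2q_C = 0 gives the reaction function q_C = (292 - q_F)/2.
The leader anticipates this reaction. Substituting into P = 432 - Q gives P = 286 - (1/2)q_F, so π_F = (286 - (1/2)q_F)q_F - 80q_F.
The leader's first-order condition 206 - q_F = 0 yields q_F = 206.
Then q_C = (292 - 206)/2 = 43.
Price P = 432 - 249 = 183.
Flint's profit: (183 - 80)·206 = 21218.

21218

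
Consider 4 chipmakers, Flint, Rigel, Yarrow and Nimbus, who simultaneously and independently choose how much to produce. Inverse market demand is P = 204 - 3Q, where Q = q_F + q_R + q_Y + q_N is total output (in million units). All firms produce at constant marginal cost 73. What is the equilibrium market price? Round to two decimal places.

A representative firm's profit is π_i = q_i(204 - 3Q) - 73q_i.
First-order condition (treating rivals' output as given): 131 - 6q_i - 3·Σ_{j≠i} q_j = 0.
By symmetry each firm produces the same amount; substituting Σ_{j≠i} q_j = 3q_i yields q_i = 131/15.
Total output Q = 524/15, so price P = 204 - 3·(524/15) = 496/5.

99.20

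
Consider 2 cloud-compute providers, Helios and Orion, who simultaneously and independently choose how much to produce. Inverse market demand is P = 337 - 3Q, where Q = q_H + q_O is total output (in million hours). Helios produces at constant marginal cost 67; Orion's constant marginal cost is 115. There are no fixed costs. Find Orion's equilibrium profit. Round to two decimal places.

Helios's profit: π_H = (337 - 3Q)q_H - (67q_H). Setting ∂π_H/∂q_H = 0: 270 - 6q_H - 3(q_O) = 0.
Orion's first-order condition: 222 - 6q_O - 3(q_H) = 0.
Rearranging gives the reaction functions q_H = (270 - 3q_O)/6 and q_O = (222 - 3q_H)/6.
Solving the pair: q_H = 106/3, q_O = 58/3.
Price P = 337 - 3·(164/3) = 173.
Orion's profit: (173 - 115)·(58/3) = 1121.3333.

1121.33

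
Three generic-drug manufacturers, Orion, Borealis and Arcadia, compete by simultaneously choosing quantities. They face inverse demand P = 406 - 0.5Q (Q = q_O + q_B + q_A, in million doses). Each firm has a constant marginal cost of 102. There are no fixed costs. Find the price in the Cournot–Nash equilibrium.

178

Each firm earns π_i = (406 - 0.5Q)q_i - 102q_i.
Setting ∂π_i/∂q_i = 0 with rivals' quantities fixed: 304 - q_i - (1/2)·Σ_{j≠i} q_j = 0.
By symmetry each firm produces the same amount; substituting Σ_{j≠i} q_j = 2q_i yields q_i = 304/2 = 152.
Total output Q = 456, so price P = 406 - (1/2)·456 = 178.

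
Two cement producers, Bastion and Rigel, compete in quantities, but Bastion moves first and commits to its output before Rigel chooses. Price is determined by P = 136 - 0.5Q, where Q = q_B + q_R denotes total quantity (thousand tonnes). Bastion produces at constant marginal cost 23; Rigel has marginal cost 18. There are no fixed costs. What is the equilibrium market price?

Solve by backward induction. Given q_B, the follower Rigel maximises π_R = (136 - (1/2)q_B - (1/2)q_R)q_R - 18q_R.
Setting the follower's marginal profit to zero, 118 - (1/2)q_B - q_R = 0, i.e. q_R = (118 - (1/2)q_B).
Bastion substitutes q_R(q_B) into its own profit: π_B = q_B(136 - (1/2)q_B - (118 - (1/2)q_B)/2) - 23q_B = (77 - (1/4)q_B)q_B - 23q_B.
The leader's first-order condition 54 - (1/2)q_B = 0 yields q_B = 108.
Then q_R = (118 - (1/2)·108) = 64.
Total output Q = 172, so price P = 136 - (1/2)·172 = 50.

50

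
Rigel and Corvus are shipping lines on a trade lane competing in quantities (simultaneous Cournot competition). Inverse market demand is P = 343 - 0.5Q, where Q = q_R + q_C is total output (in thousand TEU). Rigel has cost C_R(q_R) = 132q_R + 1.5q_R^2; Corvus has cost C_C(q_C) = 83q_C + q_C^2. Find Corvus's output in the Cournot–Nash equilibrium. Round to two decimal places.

79.53

Rigel's profit: π_R = (343 - 0.5Q)q_R - (132q_R + (3/2)q_R²). Setting ∂π_R/∂q_R = 0: 211 - 4q_R - (1/2)(q_C) = 0.
Corvus's first-order condition: 260 - 3q_C - (1/2)(q_R) = 0.
So q_R = (211 - (1/2)q_C)/4 and q_C = (260 - (1/2)q_R)/3.
Substituting one into the other gives q_R = 42.8085 and q_C = 79.5319.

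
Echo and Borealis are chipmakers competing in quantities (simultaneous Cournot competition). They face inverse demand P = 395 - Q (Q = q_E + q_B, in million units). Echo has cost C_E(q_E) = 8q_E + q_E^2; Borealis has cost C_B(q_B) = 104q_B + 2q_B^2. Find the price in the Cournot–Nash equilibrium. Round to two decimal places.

Echo's profit: π_E = (395 - Q)q_E - (8q_E + q_E²). Setting ∂π_E/∂q_E = 0: 387 - 4q_E - (q_B) = 0.
Borealis's first-order condition: 291 - 6q_B - (q_E) = 0.
Rearranging gives the reaction functions q_E = (387 - q_B)/4 and q_B = (291 - q_E)/6.
Solving the pair: q_E = 88.3043, q_B = 777/23.
Total output Q = 122.0870, so price P = 395 - 122.0870 = 272.9130.

272.91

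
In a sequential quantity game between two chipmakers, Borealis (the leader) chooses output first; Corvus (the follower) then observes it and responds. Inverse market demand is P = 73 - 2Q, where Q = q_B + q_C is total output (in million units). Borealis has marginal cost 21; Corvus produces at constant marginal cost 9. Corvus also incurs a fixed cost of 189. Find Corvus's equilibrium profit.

53

Solve by backward induction. Given q_B, the follower Corvus maximises π_C = (73 - 2q_B - 2q_C)q_C - 9q_C.
Follower FOC: 64 - 2q_B - 4q_C = 0, so q_C(q_B) = (64 - 2q_B)/4.
Borealis substitutes q_C(q_B) into its own profit: π_B = q_B(73 - 2q_B - (64 - 2q_B)/2) - 21q_B = (41 - q_B)q_B - 21q_B.
Maximising: ∂π_B/∂q_B = 20 - 2q_B = 0, giving q_B = 10.
Then q_C = (64 - 2·10)/4 = 11.
Price P = 73 - 2·21 = 31.
Corvus's profit: (31 - 9)·11 - 189 = 53.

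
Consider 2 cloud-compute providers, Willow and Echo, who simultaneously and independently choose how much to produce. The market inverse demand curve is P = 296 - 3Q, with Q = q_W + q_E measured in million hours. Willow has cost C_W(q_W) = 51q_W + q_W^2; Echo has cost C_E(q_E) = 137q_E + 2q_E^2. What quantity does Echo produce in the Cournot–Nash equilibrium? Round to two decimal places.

7.56

Willow's profit: π_W = (296 - 3Q)q_W - (51q_W + q_W²). Setting ∂π_W/∂q_W = 0: 245 - 8q_W - 3(q_E) = 0.
Echo's first-order condition: 159 - 10q_E - 3(q_W) = 0.
Rearranging gives the reaction functions q_W = (245 - 3q_E)/8 and q_E = (159 - 3q_W)/10.
Solving the pair: q_W = 1973/71, q_E = 537/71.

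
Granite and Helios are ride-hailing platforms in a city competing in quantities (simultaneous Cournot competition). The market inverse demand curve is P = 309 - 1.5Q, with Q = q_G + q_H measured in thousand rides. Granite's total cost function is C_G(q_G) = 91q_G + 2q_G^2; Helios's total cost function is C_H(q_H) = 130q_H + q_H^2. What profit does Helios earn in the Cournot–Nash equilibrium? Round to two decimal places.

Granite's profit: π_G = (309 - 1.5Q)q_G - (91q_G + 2q_G²). Setting ∂π_G/∂q_G = 0: 218 - 7q_G - (3/2)(q_H) = 0.
Helios's first-order condition: 179 - 5q_H - (3/2)(q_G) = 0.
Best responses: q_G = (218 - (3/2)q_H)/7, q_H = (179 - (3/2)q_G)/5.
Substituting one into the other gives q_G = 25.0840 and q_H = 28.2748.
Price P = 309 - (3/2)·53.3588 = 228.9618.
Helios's profit: 228.9618·28.2748 - 130·28.2748 - 28.2748² = 1998.6621.

1998.66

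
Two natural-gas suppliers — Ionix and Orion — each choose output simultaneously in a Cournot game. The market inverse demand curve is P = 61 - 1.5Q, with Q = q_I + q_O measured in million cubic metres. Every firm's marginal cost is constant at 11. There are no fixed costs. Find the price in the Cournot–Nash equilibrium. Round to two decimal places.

27.67

A representative firm's profit is π_i = q_i(61 - 1.5Q) - 11q_i.
First-order condition (treating rivals' output as given): 50 - 3q_i - (3/2)q_j = 0.
By symmetry each firm produces the same amount; substituting q_j = q_i yields q_i = 50/(9/2) = 100/9.
Total output Q = 200/9, so price P = 61 - (3/2)·(200/9) = 83/3.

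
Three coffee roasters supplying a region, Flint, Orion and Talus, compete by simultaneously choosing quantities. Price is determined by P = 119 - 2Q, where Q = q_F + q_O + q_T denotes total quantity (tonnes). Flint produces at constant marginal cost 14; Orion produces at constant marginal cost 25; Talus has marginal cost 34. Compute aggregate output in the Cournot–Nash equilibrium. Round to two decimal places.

35.50

Flint's profit: π_F = (119 - 2Q)q_F - (14q_F). Setting ∂π_F/∂q_F = 0: 105 - 4q_F - 2(q_O + q_T) = 0.
Orion's profit: π_O = (119 - 2Q)q_O - (25q_O). Setting ∂π_O/∂q_O = 0: 94 - 4q_O - 2(q_F + q_T) = 0.
Talus's first-order condition: 85 - 4q_T - 2(q_F + q_O) = 0.
Summing all 3 equations gives 284 − 8Q = 0, hence Q = 71/2.
Back-substituting: q_F = (105 − 71)/2 = 17, q_O = (94 − 71)/2 = 23/2, q_T = (85 − 71)/2 = 7.
Total output Q = 17 + 23/2 + 7 = 71/2.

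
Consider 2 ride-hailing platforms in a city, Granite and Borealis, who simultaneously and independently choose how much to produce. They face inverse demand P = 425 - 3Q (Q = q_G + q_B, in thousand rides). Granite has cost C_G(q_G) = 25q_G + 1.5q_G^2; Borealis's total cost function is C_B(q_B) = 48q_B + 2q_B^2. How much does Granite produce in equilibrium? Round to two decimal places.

Granite's profit: π_G = (425 - 3Q)q_G - (25q_G + (3/2)q_G²). Setting ∂π_G/∂q_G = 0: 400 - 9q_G - 3(q_B) = 0.
Borealis's first-order condition: 377 - 10q_B - 3(q_G) = 0.
Rearranging gives the reaction functions q_G = (400 - 3q_B)/9 and q_B = (377 - 3q_G)/10.
Solving the pair: q_G = 35.4198, q_B = 731/27.

35.42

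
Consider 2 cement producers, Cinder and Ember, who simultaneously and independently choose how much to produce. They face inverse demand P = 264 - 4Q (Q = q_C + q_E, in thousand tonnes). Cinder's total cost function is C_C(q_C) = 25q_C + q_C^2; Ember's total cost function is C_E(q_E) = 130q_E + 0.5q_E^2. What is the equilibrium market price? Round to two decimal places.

155.95

Cinder's profit: π_C = (264 - 4Q)q_C - (25q_C + q_C²). Setting ∂π_C/∂q_C = 0: 239 - 10q_C - 4(q_E) = 0.
Ember's first-order condition: 134 - 9q_E - 4(q_C) = 0.
Rearranging gives the reaction functions q_C = (239 - 4q_E)/10 and q_E = (134 - 4q_C)/9.
Solving the pair: q_C = 1615/74, q_E = 192/37.
Total output Q = 1999/74, so price P = 264 - 4·(1999/74) = 155.9459.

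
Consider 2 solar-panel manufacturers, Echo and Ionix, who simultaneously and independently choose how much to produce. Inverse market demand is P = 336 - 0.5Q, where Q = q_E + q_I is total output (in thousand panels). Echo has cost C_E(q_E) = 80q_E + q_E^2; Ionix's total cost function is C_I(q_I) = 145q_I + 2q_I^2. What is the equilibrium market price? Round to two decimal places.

280.76

Echo's profit: π_E = (336 - 0.5Q)q_E - (80q_E + q_E²). Setting ∂π_E/∂q_E = 0: 256 - 3q_E - (1/2)(q_I) = 0.
Ionix's profit: π_I = (336 - 0.5Q)q_I - (145q_I + 2q_I²). Setting ∂π_I/∂q_I = 0: 191 - 5q_I - (1/2)(q_E) = 0.
Best responses: q_E = (256 - (1/2)q_I)/3, q_I = (191 - (1/2)q_E)/5.
Solving the pair: q_E = 80.3051, q_I = 1780/59.
Total output Q = 110.4746, so price P = 336 - (1/2)·110.4746 = 280.7627.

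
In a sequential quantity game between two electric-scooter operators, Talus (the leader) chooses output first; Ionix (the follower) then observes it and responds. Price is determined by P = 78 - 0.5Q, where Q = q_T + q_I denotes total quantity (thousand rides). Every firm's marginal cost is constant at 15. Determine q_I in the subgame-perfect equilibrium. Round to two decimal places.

Solve by backward induction. Given q_T, the follower Ionix maximises π_I = (78 - (1/2)q_T - (1/2)q_I)q_I - 15q_I.
Setting the follower's marginal profit to zero, 63 - (1/2)q_T - q_I = 0, i.e. q_I = (63 - (1/2)q_T).
Talus substitutes q_I(q_T) into its own profit: π_T = q_T(78 - (1/2)q_T - (63 - (1/2)q_T)/2) - 15q_T = (93/2 - (1/4)q_T)q_T - 15q_T.
Maximising: ∂π_T/∂q_T = 63/2 - (1/2)q_T = 0, giving q_T = 63.
Then q_I = (63 - (1/2)·63) = 63/2.

31.50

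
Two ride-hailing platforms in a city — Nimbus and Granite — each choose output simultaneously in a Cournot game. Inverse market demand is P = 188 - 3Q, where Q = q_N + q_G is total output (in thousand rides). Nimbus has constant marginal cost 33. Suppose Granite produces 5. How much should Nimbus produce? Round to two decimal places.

With the rival's output fixed at 5, Nimbus's profit is π_N = (188 - 3·5 - 3q_N)q_N - (33q_N) = (173 - 3q_N)q_N - (33q_N).
∂π_N/∂q_N = 140 - 6q_N = 0, so q_N = 70/3.

23.33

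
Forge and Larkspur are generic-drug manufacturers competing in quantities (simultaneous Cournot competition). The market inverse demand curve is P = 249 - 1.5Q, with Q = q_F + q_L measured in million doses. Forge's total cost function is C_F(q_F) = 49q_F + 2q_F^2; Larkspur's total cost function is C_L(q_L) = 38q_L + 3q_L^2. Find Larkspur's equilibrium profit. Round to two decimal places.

1689.17

Forge's profit: π_F = (249 - 1.5Q)q_F - (49q_F + 2q_F²). Setting ∂π_F/∂q_F = 0: 200 - 7q_F - (3/2)(q_L) = 0.
Larkspur's first-order condition: 211 - 9q_L - (3/2)(q_F) = 0.
Rearranging gives the reaction functions q_F = (200 - (3/2)q_L)/7 and q_L = (211 - (3/2)q_F)/9.
Substituting one into the other gives q_F = 1978/81 and q_L = 19.3745.
Price P = 249 - (3/2)·43.7942 = 183.3086.
Larkspur's profit: 183.3086·19.3745 - 38·19.3745 - 3·19.3745² = 1689.1681.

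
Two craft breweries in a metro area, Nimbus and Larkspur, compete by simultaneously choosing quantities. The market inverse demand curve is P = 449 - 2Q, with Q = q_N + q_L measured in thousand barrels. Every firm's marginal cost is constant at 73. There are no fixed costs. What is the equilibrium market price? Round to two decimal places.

Each firm earns π_i = (449 - 2Q)q_i - 73q_i.
First-order condition (treating rivals' output as given): 376 - 4q_i - 2q_j = 0.
With identical firms every q_j equals q_i, so q_j = q_i and 376 = 6q_i, giving q_i = 188/3.
Total output Q = 376/3, so price P = 449 - 2·(376/3) = 595/3.

198.33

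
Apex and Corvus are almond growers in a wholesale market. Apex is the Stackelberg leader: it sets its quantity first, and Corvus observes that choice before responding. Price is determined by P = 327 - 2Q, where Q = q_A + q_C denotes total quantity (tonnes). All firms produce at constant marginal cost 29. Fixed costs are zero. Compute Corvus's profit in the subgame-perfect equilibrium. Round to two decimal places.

2775.13

Solve by backward induction. Given q_A, the follower Corvus maximises π_C = (327 - 2q_A - 2q_C)q_C - 29q_C.
∂π_C/∂q_C = 298 - 2q_A - 4q_C = 0 gives the reaction function q_C = (298 - 2q_A)/4.
The leader anticipates this reaction. Substituting into P = 327 - 2Q gives P = 178 - q_A, so π_A = (178 - q_A)q_A - 29q_A.
Maximising: ∂π_A/∂q_A = 149 - 2q_A = 0, giving q_A = 149/2.
Then q_C = (298 - 2·(149/2))/4 = 149/4.
Price P = 327 - 2·(447/4) = 207/2.
Corvus's profit: (207/2 - 29)·(149/4) = 2775.1250.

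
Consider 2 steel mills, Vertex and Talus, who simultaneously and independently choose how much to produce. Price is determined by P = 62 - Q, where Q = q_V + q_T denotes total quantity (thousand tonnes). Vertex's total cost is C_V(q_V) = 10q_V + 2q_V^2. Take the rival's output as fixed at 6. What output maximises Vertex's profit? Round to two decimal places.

7.67

With the rival's output fixed at 6, Vertex's profit is π_V = (62 - 6 - q_V)q_V - (10q_V + 2q_V²) = (56 - q_V)q_V - (10q_V + 2q_V²).
∂π_V/∂q_V = 46 - 6q_V = 0, so q_V = 23/3.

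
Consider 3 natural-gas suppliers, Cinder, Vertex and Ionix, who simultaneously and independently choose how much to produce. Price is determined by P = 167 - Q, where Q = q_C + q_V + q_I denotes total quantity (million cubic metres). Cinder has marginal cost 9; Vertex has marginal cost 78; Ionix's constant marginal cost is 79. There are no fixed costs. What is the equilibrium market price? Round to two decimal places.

Cinder's profit: π_C = (167 - Q)q_C - (9q_C). Setting ∂π_C/∂q_C = 0: 158 - 2q_C - (q_V + q_I) = 0.
Vertex's profit: π_V = (167 - Q)q_V - (78q_V). Setting ∂π_V/∂q_V = 0: 89 - 2q_V - (q_C + q_I) = 0.
Ionix's first-order condition: 88 - 2q_I - (q_C + q_V) = 0.
Adding the 3 first-order conditions: 335 − 4Q = 0, so Q = 335/4.
Back-substituting: q_C = (158 − 335/4) = 297/4, q_V = (89 − 335/4) = 21/4, q_I = (88 − 335/4) = 17/4.
Total output Q = 335/4, so price P = 167 - 335/4 = 333/4.

83.25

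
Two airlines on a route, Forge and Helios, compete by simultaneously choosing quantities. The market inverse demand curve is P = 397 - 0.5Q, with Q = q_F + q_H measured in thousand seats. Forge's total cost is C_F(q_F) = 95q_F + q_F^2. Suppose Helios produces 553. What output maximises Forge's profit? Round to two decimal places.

With the rival's output fixed at 553, Forge's profit is π_F = (397 - (1/2)·553 - (1/2)q_F)q_F - (95q_F + q_F²) = (241/2 - (1/2)q_F)q_F - (95q_F + q_F²).
∂π_F/∂q_F = 51/2 - 3q_F = 0, so q_F = 17/2.

8.50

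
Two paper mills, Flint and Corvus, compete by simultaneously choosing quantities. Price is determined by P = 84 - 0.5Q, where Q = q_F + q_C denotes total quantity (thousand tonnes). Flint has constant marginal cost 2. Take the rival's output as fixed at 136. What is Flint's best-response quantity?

With the rival's output fixed at 136, Flint's profit is π_F = (84 - (1/2)·136 - (1/2)q_F)q_F - (2q_F) = (16 - (1/2)q_F)q_F - (2q_F).
∂π_F/∂q_F = 14 - q_F = 0, so q_F = 14.

14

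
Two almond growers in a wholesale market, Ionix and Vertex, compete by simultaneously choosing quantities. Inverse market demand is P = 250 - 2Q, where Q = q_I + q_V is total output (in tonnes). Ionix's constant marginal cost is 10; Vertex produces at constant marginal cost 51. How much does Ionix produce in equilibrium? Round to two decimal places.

46.83

Ionix's profit: π_I = (250 - 2Q)q_I - (10q_I). Setting ∂π_I/∂q_I = 0: 240 - 4q_I - 2(q_V) = 0.
Vertex's first-order condition: 199 - 4q_V - 2(q_I) = 0.
Rearranging gives the reaction functions q_I = (240 - 2q_V)/4 and q_V = (199 - 2q_I)/4.
Solving the pair: q_I = 281/6, q_V = 79/3.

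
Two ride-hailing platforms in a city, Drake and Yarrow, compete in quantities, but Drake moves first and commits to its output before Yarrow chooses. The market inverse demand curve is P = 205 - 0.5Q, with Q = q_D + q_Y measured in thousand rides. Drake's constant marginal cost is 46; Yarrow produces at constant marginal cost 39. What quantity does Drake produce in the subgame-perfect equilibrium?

The follower Yarrow best-responds to any q_D: π_Y = (205 - 0.5Q)q_Y - 39q_Y.
Setting the follower's marginal profit to zero, 166 - (1/2)q_D - q_Y = 0, i.e. q_Y = (166 - (1/2)q_D).
The leader anticipates this reaction. Substituting into P = 205 - 0.5Q gives P = 122 - (1/4)q_D, so π_D = (122 - (1/4)q_D)q_D - 46q_D.
The leader's first-order condition 76 - (1/2)q_D = 0 yields q_D = 152.
Then q_Y = (166 - (1/2)·152) = 90.

152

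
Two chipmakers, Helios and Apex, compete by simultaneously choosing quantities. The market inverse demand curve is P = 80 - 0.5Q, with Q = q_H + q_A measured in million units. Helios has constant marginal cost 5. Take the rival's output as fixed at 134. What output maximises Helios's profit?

With the rival's output fixed at 134, Helios's profit is π_H = (80 - (1/2)·134 - (1/2)q_H)q_H - (5q_H) = (13 - (1/2)q_H)q_H - (5q_H).
∂π_H/∂q_H = 8 - q_H = 0, so q_H = 8.

8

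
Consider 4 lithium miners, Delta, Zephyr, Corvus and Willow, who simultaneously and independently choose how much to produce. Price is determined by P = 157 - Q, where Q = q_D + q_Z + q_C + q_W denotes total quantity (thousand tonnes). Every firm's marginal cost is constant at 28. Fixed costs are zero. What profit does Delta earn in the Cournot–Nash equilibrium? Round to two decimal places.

A representative firm's profit is π_i = q_i(157 - Q) - 28q_i.
First-order condition (treating rivals' output as given): 129 - 2q_i - Σ_{j≠i} q_j = 0.
With identical firms every q_j equals q_i, so Σ_{j≠i} q_j = 3q_i and 129 = 5q_i, giving q_i = 129/5.
Price P = 157 - 516/5 = 269/5.
Delta's profit: (269/5 - 28)·(129/5) = 665.6400.

665.64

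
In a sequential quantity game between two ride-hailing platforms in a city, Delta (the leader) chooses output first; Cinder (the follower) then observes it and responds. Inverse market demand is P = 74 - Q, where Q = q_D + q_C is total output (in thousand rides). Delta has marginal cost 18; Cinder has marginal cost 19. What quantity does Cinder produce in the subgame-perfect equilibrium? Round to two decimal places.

The follower Cinder best-responds to any q_D: π_C = (74 - Q)q_C - 19q_C.
Setting the follower's marginal profit to zero, 55 - q_D - 2q_C = 0, i.e. q_C = (55 - q_D)/2.
The leader anticipates this reaction. Substituting into P = 74 - Q gives P = 93/2 - (1/2)q_D, so π_D = (93/2 - (1/2)q_D)q_D - 18q_D.
The leader's first-order condition 57/2 - q_D = 0 yields q_D = 57/2.
Then q_C = (55 - 57/2)/2 = 53/4.

13.25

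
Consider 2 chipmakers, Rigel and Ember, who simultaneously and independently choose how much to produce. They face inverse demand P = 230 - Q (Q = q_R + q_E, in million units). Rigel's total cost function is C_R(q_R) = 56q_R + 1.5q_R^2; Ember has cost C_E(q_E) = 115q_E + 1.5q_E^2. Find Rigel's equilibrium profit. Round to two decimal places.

2474.07

Rigel's profit: π_R = (230 - Q)q_R - (56q_R + (3/2)q_R²). Setting ∂π_R/∂q_R = 0: 174 - 5q_R - (q_E) = 0.
Ember's profit: π_E = (230 - Q)q_E - (115q_E + (3/2)q_E²). Setting ∂π_E/∂q_E = 0: 115 - 5q_E - (q_R) = 0.
So q_R = (174 - q_E)/5 and q_E = (115 - q_R)/5.
Solving the pair: q_R = 755/24, q_E = 401/24.
Price P = 230 - 289/6 = 1091/6.
Rigel's profit: (1091/6)·(755/24) - 56·(755/24) - (3/2)(755/24)² = 2474.0668.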